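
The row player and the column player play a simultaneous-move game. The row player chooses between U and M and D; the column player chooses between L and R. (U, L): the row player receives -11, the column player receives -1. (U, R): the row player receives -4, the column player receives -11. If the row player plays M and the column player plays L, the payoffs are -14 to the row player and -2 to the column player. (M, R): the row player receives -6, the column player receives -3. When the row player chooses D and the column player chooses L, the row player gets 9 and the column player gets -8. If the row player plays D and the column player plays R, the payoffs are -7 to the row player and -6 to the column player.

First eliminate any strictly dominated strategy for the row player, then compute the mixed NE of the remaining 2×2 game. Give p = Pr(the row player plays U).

p = 1/6

The row player's strategy M is strictly dominated by U: -11 > -14 and -4 > -6. Eliminate M.
The column player's indifference between L and R determines the row player's mixing probability p:
  the column player's payoff from L: p·(-1) + (1−p)·(-8) = 7p - 8
  the column player's payoff from R: p·(-11) + (1−p)·(-6) = -5p - 6
  7p - 8 = -5p - 6  ⇒  12p = 2  ⇒  p = 1/6.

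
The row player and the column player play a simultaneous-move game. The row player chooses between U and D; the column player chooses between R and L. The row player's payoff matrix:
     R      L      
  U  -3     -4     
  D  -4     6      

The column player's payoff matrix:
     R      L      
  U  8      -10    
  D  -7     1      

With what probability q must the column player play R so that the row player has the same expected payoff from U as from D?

q = 10/11

The row player's indifference between U and D determines the column player's mixing probability q:
  the row player's payoff from U: q·(-3) + (1−q)·(-4) = q - 4
  the row player's payoff from D: q·(-4) + (1−q)·6 = -10q + 6
  q - 4 = -10q + 6  ⇒  11q = 10  ⇒  q = 10/11.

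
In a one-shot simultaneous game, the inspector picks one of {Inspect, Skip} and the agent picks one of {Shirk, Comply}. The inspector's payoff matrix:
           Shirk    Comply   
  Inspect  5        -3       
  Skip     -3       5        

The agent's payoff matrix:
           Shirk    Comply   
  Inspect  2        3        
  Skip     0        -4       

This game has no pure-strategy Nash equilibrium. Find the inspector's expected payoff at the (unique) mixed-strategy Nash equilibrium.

1

For the inspector to be willing to mix, the inspector must be indifferent between Inspect and Skip, which pins down the agent's mix.
  the inspector's payoff to Inspect: q·5 + (1−q)·(-3) = 8q - 3
  the inspector's payoff to Skip: q·(-3) + (1−q)·5 = -8q + 5
  8q - 3 = -8q + 5  ⇒  16q = 8  ⇒  q = 1/2.
At equilibrium the inspector is indifferent across rows, so the inspector's payoff equals the payoff from Inspect: (1/2)·5 + (1/2)·(-3) = 1.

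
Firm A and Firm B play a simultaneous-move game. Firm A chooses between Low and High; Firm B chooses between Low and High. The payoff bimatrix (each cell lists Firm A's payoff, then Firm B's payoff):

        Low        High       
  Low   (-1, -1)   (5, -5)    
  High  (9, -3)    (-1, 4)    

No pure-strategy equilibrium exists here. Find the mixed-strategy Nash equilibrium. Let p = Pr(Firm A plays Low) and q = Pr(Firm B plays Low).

p = 7/11, q = 3/8

In a mixed equilibrium Firm B is indifferent between Low and High; this condition fixes p.
  Firm B's payoff from Low: p·(-1) + (1−p)·(-3) = 2p - 3
  Firm B's payoff from High: p·(-5) + (1−p)·4 = -9p + 4
  2p - 3 = -9p + 4  ⇒  11p = 7  ⇒  p = 7/11.
Firm A's indifference between Low and High determines Firm B's mixing probability q:
  Firm A's expected payoff from Low: q·(-1) + (1−q)·5 = -6q + 5
  Firm A's expected payoff from High: q·9 + (1−q)·(-1) = 10q - 1
  -6q + 5 = 10q - 1  ⇒  -16q = -6  ⇒  q = 3/8.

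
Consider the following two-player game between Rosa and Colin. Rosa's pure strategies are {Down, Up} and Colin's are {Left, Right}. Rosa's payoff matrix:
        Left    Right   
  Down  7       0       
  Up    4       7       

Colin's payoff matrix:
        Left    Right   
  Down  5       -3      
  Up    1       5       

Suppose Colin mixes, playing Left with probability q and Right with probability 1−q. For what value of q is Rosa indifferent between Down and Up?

q = 7/10

For Rosa to be willing to mix, Rosa must be indifferent between Down and Up, which pins down Colin's mix.
  Rosa's payoff from Down: q·7 + (1−q)·0 = 7q
  Rosa's payoff from Up: q·4 + (1−q)·7 = -3q + 7
  7q = -3q + 7  ⇒  10q = 7  ⇒  q = 7/10.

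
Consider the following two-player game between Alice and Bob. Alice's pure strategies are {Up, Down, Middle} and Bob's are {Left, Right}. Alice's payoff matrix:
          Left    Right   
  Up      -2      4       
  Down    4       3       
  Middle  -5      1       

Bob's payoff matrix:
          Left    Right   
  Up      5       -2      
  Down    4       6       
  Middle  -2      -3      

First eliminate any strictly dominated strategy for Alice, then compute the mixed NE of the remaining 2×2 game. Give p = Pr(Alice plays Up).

Alice's strategy Middle is strictly dominated by Up: -2 > -5 and 4 > 1. Eliminate Middle.
Bob's indifference between Left and Right determines Alice's mixing probability p:
  Bob's expected payoff from Left: p·5 + (1−p)·4 = p + 4
  Bob's expected payoff from Right: p·(-2) + (1−p)·6 = -8p + 6
  p + 4 = -8p + 6  ⇒  9p = 2  ⇒  p = 2/9.

p = 2/9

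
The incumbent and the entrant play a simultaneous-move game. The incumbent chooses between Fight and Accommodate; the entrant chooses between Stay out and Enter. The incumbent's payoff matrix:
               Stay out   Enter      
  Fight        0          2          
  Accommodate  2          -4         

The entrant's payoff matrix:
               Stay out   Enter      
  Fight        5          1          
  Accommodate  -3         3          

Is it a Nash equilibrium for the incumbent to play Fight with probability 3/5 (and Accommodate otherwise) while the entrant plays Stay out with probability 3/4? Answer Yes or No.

Check the entrant's indifference given the incumbent's mix p = 3/5:
  payoff from Stay out = 9/5; payoff from Enter = 9/5 — equal.
Check the incumbent's indifference given the entrant's mix q = 3/4:
  payoff from Fight = 1/2; payoff from Accommodate = 1/2 — equal.
Both players are indifferent, so neither can profitably deviate.

Yes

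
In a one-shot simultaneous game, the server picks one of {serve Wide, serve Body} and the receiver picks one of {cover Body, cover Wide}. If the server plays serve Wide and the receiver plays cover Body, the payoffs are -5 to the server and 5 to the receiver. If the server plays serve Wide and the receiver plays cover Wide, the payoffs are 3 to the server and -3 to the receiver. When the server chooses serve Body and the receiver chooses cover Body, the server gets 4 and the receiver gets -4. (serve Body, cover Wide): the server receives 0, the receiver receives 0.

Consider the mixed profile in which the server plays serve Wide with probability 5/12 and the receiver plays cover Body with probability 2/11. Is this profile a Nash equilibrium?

No

Given the server's mix p = 5/12, the receiver's payoff from cover Body is -1/4 but from cover Wide is -5/4. The receiver strictly prefers cover Body, so the receiver would not mix.
So the proposed profile is not a Nash equilibrium.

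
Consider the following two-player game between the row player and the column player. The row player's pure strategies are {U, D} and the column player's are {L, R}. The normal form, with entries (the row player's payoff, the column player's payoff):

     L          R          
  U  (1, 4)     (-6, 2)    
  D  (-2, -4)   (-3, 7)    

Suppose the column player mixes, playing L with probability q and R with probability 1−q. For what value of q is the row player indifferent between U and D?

q = 1/2

In a mixed equilibrium the row player is indifferent between U and D; this condition fixes q.
  the row player's payoff to U: q·1 + (1−q)·(-6) = 7q - 6
  the row player's payoff to D: q·(-2) + (1−q)·(-3) = q - 3
  7q - 6 = q - 3  ⇒  6q = 3  ⇒  q = 1/2.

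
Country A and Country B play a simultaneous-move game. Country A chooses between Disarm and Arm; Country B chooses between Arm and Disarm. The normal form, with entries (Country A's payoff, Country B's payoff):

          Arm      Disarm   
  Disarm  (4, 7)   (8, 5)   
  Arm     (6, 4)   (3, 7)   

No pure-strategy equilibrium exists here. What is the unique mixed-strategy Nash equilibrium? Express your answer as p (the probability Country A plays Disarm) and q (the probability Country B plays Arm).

In a mixed equilibrium Country B is indifferent between Arm and Disarm; this condition fixes p.
  Country B's payoff from Arm: p·7 + (1−p)·4 = 3p + 4
  Country B's payoff from Disarm: p·5 + (1−p)·7 = -2p + 7
  3p + 4 = -2p + 7  ⇒  5p = 3  ⇒  p = 3/5.
In a mixed equilibrium Country A is indifferent between Disarm and Arm; this condition fixes q.
  Country A's payoff from Disarm: q·4 + (1−q)·8 = -4q + 8
  Country A's payoff from Arm: q·6 + (1−q)·3 = 3q + 3
  -4q + 8 = 3q + 3  ⇒  -7q = -5  ⇒  q = 5/7.

p = 3/5, q = 5/7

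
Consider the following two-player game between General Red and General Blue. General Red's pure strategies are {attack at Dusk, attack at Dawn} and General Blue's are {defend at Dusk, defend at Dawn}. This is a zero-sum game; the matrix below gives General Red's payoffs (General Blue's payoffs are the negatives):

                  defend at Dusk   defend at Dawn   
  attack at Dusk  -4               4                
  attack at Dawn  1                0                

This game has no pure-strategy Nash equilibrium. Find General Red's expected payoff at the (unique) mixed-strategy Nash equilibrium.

Set General Red's expected payoff from attack at Dusk equal to that from attack at Dawn:
  General Red's payoff to attack at Dusk: q·(-4) + (1−q)·4 = -8q + 4
  General Red's payoff to attack at Dawn: q·1 + (1−q)·0 = q
  -8q + 4 = q  ⇒  -9q = -4  ⇒  q = 4/9.
At equilibrium General Red is indifferent across rows, so General Red's payoff equals the payoff from attack at Dusk: (4/9)·(-4) + (5/9)·4 = 4/9.

4/9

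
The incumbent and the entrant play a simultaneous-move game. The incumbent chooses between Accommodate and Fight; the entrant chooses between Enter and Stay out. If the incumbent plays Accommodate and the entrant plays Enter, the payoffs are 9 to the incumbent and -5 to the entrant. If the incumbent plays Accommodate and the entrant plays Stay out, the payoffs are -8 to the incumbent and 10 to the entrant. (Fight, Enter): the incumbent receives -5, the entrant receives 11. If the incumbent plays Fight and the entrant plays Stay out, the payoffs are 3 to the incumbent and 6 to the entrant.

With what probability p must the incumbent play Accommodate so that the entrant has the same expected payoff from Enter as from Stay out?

For the entrant to be willing to mix, the entrant must be indifferent between Enter and Stay out, which pins down the incumbent's mix.
  the entrant's expected payoff from Enter: p·(-5) + (1−p)·11 = -16p + 11
  the entrant's expected payoff from Stay out: p·10 + (1−p)·6 = 4p + 6
  -16p + 11 = 4p + 6  ⇒  -20p = -5  ⇒  p = 1/4.

p = 1/4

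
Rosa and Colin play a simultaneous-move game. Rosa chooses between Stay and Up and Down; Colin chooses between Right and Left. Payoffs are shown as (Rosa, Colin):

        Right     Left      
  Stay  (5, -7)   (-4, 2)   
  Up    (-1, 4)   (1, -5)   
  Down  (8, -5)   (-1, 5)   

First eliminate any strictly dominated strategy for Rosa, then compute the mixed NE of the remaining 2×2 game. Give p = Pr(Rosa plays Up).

Rosa's strategy Stay is strictly dominated by Down: 8 > 5 and -1 > -4. Eliminate Stay.
In a mixed equilibrium Colin is indifferent between Right and Left; this condition fixes p.
  Colin's expected payoff from Right: p·4 + (1−p)·(-5) = 9p - 5
  Colin's expected payoff from Left: p·(-5) + (1−p)·5 = -10p + 5
  9p - 5 = -10p + 5  ⇒  19p = 10  ⇒  p = 10/19.

p = 10/19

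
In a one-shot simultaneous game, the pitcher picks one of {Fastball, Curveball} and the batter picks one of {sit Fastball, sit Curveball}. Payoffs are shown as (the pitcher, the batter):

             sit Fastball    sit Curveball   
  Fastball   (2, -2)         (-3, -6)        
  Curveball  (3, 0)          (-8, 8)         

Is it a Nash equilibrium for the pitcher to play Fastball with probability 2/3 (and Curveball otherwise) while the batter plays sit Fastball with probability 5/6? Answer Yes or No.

Yes

Check the batter's indifference given the pitcher's mix p = 2/3:
  payoff from sit Fastball = -4/3; payoff from sit Curveball = -4/3 — equal.
Check the pitcher's indifference given the batter's mix q = 5/6:
  payoff from Fastball = 7/6; payoff from Curveball = 7/6 — equal.
Both players are indifferent, so neither can profitably deviate.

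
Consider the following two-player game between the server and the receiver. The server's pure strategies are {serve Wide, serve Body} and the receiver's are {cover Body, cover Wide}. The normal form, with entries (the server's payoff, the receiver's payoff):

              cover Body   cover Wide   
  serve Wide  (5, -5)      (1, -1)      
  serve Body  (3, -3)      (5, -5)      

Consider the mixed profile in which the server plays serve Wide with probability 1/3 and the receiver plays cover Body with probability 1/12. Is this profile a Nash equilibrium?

No

Given the receiver's mix q = 1/12, the server's payoff from serve Wide is 4/3 but from serve Body is 29/6. The server strictly prefers serve Body, so the server would not mix.
So the proposed profile is not a Nash equilibrium.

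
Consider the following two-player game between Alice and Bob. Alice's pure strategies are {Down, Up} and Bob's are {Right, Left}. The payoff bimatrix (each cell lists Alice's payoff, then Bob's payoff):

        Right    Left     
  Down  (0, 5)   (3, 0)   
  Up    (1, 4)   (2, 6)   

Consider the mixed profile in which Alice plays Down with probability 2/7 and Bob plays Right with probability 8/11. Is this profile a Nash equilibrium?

No

Given Bob's mix q = 8/11, Alice's payoff from Down is 9/11 but from Up is 14/11. Alice strictly prefers Up, so Alice would not mix.
So the proposed profile is not a Nash equilibrium.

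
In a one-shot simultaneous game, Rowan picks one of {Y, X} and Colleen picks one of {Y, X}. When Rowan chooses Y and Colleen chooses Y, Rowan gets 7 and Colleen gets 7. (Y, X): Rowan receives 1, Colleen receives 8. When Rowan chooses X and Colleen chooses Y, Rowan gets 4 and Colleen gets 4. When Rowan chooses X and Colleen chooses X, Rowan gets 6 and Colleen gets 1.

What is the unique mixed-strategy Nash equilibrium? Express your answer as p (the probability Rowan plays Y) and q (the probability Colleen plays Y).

p = 3/4, q = 5/8

For Colleen to be willing to mix, Colleen must be indifferent between Y and X, which pins down Rowan's mix.
  Colleen's payoff to Y: p·7 + (1−p)·4 = 3p + 4
  Colleen's payoff to X: p·8 + (1−p)·1 = 7p + 1
  3p + 4 = 7p + 1  ⇒  -4p = -3  ⇒  p = 3/4.
Colleen's mix must leave Rowan indifferent between Y and X.
  Rowan's payoff to Y: q·7 + (1−q)·1 = 6q + 1
  Rowan's payoff to X: q·4 + (1−q)·6 = -2q + 6
  6q + 1 = -2q + 6  ⇒  8q = 5  ⇒  q = 5/8.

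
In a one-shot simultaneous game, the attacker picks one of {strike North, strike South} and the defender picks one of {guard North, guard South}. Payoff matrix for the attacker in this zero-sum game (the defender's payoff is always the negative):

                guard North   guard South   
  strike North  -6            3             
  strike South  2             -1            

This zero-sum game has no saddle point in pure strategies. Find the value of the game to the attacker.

Set the attacker's expected payoff from strike North equal to that from strike South:
  the attacker's payoff from strike North: q·(-6) + (1−q)·3 = -9q + 3
  the attacker's payoff from strike South: q·2 + (1−q)·(-1) = 3q - 1
  -9q + 3 = 3q - 1  ⇒  -12q = -4  ⇒  q = 1/3.
The value is the attacker's expected payoff against this mix (using strike North): (1/3)·(-6) + (2/3)·3 = 0.

v = 0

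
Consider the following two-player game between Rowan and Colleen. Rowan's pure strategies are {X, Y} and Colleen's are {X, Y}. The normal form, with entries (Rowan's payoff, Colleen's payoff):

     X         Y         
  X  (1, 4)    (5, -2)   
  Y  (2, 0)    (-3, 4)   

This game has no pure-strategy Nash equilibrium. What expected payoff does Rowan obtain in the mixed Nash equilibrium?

Set Rowan's expected payoff from X equal to that from Y:
  Rowan's payoff from X: q·1 + (1−q)·5 = -4q + 5
  Rowan's payoff from Y: q·2 + (1−q)·(-3) = 5q - 3
  -4q + 5 = 5q - 3  ⇒  -9q = -8  ⇒  q = 8/9.
At equilibrium Rowan is indifferent across rows, so Rowan's payoff equals the payoff from X: (8/9)·1 + (1/9)·5 = 13/9.

13/9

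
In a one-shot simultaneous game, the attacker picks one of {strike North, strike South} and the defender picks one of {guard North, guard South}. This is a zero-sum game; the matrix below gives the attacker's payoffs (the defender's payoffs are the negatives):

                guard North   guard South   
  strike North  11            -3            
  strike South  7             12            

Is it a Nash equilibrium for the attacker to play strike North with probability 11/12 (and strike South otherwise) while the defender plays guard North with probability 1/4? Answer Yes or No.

No

Given the attacker's mix p = 11/12, the defender's payoff from guard North is -32/3 but from guard South is 7/4. The defender strictly prefers guard South, so the defender would not mix.
So the proposed profile is not a Nash equilibrium.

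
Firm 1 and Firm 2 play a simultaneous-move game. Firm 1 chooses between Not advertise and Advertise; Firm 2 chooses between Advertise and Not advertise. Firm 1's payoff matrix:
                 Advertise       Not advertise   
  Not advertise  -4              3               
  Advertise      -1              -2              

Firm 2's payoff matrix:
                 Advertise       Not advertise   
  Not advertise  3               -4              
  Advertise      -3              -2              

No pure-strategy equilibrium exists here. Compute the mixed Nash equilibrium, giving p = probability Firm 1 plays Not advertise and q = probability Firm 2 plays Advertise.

p = 1/8, q = 5/8

Firm 2's indifference between Advertise and Not advertise determines Firm 1's mixing probability p:
  Firm 2's payoff from Advertise: p·3 + (1−p)·(-3) = 6p - 3
  Firm 2's payoff from Not advertise: p·(-4) + (1−p)·(-2) = -2p - 2
  6p - 3 = -2p - 2  ⇒  8p = 1  ⇒  p = 1/8.
Firm 2's mix must leave Firm 1 indifferent between Not advertise and Advertise.
  Firm 1's payoff from Not advertise: q·(-4) + (1−q)·3 = -7q + 3
  Firm 1's payoff from Advertise: q·(-1) + (1−q)·(-2) = q - 2
  -7q + 3 = q - 2  ⇒  -8q = -5  ⇒  q = 5/8.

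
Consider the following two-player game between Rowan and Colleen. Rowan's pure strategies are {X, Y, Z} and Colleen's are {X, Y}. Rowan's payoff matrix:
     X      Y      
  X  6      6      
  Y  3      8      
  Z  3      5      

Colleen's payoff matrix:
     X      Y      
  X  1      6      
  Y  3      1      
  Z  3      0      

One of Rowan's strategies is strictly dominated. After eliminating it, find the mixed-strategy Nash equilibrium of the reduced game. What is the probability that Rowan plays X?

p = 2/7

Rowan's strategy Z is strictly dominated by X: 6 > 3 and 6 > 5. Eliminate Z.
Rowan's mix must leave Colleen indifferent between X and Y.
  Colleen's payoff from X: p·1 + (1−p)·3 = -2p + 3
  Colleen's payoff from Y: p·6 + (1−p)·1 = 5p + 1
  -2p + 3 = 5p + 1  ⇒  -7p = -2  ⇒  p = 2/7.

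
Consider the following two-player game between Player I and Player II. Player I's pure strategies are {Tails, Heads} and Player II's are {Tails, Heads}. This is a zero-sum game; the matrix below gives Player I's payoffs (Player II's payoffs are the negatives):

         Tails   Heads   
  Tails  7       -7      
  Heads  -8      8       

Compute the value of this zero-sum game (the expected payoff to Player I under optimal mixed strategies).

v = 0

In a mixed equilibrium Player I is indifferent between Tails and Heads; this condition fixes q.
  Player I's payoff from Tails: q·7 + (1−q)·(-7) = 14q - 7
  Player I's payoff from Heads: q·(-8) + (1−q)·8 = -16q + 8
  14q - 7 = -16q + 8  ⇒  30q = 15  ⇒  q = 1/2.
The value is Player I's expected payoff against this mix (using Tails): (1/2)·7 + (1/2)·(-7) = 0.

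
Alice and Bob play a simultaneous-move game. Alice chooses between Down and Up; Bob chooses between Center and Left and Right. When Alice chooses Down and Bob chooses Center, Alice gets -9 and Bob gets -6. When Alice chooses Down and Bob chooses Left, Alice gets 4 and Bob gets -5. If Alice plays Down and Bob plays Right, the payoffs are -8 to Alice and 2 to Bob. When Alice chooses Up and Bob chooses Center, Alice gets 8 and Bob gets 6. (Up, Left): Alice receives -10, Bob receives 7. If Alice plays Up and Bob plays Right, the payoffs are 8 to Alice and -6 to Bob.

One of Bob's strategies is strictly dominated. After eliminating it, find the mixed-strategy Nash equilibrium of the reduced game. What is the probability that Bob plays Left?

q = 8/15

Bob's strategy Center is strictly dominated by Left: -5 > -6 and 7 > 6. Eliminate Center.
For Alice to be willing to mix, Alice must be indifferent between Down and Up, which pins down Bob's mix.
  Alice's payoff from Down: q·4 + (1−q)·(-8) = 12q - 8
  Alice's payoff from Up: q·(-10) + (1−q)·8 = -18q + 8
  12q - 8 = -18q + 8  ⇒  30q = 16  ⇒  q = 8/15.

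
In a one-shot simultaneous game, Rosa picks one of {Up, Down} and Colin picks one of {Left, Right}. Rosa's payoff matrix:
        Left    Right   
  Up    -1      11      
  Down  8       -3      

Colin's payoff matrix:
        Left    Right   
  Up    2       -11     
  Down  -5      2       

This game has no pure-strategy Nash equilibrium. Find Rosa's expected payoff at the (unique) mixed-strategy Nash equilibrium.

85/23

Set Rosa's expected payoff from Up equal to that from Down:
  Rosa's expected payoff from Up: q·(-1) + (1−q)·11 = -12q + 11
  Rosa's expected payoff from Down: q·8 + (1−q)·(-3) = 11q - 3
  -12q + 11 = 11q - 3  ⇒  -23q = -14  ⇒  q = 14/23.
At equilibrium Rosa is indifferent across rows, so Rosa's payoff equals the payoff from Up: (14/23)·(-1) + (9/23)·11 = 85/23.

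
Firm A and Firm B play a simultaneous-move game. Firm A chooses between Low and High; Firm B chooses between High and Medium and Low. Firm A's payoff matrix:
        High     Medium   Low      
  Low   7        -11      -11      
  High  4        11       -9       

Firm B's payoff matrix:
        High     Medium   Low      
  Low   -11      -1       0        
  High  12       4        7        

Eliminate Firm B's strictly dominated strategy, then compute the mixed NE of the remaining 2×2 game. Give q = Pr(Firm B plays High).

q = 2/5

Firm B's strategy Medium is strictly dominated by Low: 0 > -1 and 7 > 4. Eliminate Medium.
Set Firm A's expected payoff from Low equal to that from High:
  Firm A's payoff to Low: q·7 + (1−q)·(-11) = 18q - 11
  Firm A's payoff to High: q·4 + (1−q)·(-9) = 13q - 9
  18q - 11 = 13q - 9  ⇒  5q = 2  ⇒  q = 2/5.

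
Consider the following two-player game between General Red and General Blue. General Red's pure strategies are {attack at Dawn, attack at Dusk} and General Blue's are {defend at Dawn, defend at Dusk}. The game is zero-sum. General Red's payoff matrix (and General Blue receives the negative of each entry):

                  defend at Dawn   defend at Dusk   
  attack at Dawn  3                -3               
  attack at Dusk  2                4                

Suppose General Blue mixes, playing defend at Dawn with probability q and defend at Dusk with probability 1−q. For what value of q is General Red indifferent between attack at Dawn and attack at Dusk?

q = 7/8

Set General Red's expected payoff from attack at Dawn equal to that from attack at Dusk:
  General Red's payoff to attack at Dawn: q·3 + (1−q)·(-3) = 6q - 3
  General Red's payoff to attack at Dusk: q·2 + (1−q)·4 = -2q + 4
  6q - 3 = -2q + 4  ⇒  8q = 7  ⇒  q = 7/8.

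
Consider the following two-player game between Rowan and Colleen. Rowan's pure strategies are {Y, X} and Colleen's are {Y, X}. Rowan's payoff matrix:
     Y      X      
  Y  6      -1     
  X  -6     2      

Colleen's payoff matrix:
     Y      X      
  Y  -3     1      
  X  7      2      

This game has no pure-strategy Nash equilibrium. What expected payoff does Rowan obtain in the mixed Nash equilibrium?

2/5

Rowan's indifference between Y and X determines Colleen's mixing probability q:
  Rowan's expected payoff from Y: q·6 + (1−q)·(-1) = 7q - 1
  Rowan's expected payoff from X: q·(-6) + (1−q)·2 = -8q + 2
  7q - 1 = -8q + 2  ⇒  15q = 3  ⇒  q = 1/5.
At equilibrium Rowan is indifferent across rows, so Rowan's payoff equals the payoff from Y: (1/5)·6 + (4/5)·(-1) = 2/5.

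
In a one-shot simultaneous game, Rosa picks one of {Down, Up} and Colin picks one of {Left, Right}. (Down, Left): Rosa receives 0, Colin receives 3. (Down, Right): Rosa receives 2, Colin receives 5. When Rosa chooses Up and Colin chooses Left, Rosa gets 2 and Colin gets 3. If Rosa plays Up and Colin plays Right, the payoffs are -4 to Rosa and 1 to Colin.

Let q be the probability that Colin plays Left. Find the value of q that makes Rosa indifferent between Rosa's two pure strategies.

For Rosa to be willing to mix, Rosa must be indifferent between Down and Up, which pins down Colin's mix.
  Rosa's expected payoff from Down: q·0 + (1−q)·2 = -2q + 2
  Rosa's expected payoff from Up: q·2 + (1−q)·(-4) = 6q - 4
  -2q + 2 = 6q - 4  ⇒  -8q = -6  ⇒  q = 3/4.

q = 3/4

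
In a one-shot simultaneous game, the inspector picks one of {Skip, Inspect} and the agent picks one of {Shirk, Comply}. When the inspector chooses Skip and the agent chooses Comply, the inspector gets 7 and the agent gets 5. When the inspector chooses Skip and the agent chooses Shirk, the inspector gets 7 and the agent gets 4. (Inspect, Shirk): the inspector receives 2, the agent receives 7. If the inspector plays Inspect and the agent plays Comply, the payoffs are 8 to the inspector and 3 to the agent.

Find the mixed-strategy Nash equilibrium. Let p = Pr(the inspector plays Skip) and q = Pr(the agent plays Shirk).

For the agent to be willing to mix, the agent must be indifferent between Shirk and Comply, which pins down the inspector's mix.
  the agent's payoff from Shirk: p·4 + (1−p)·7 = -3p + 7
  the agent's payoff from Comply: p·5 + (1−p)·3 = 2p + 3
  -3p + 7 = 2p + 3  ⇒  -5p = -4  ⇒  p = 4/5.
Set the inspector's expected payoff from Skip equal to that from Inspect:
  the inspector's payoff from Skip: q·7 + (1−q)·7 = 7
  the inspector's payoff from Inspect: q·2 + (1−q)·8 = -6q + 8
  7 = -6q + 8  ⇒  6q = 1  ⇒  q = 1/6.

p = 4/5, q = 1/6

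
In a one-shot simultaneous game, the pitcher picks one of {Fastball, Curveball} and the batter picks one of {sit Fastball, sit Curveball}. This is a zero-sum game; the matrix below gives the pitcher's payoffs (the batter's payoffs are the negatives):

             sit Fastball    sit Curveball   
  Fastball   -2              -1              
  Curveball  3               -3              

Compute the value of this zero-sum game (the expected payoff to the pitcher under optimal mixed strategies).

v = -9/7

The batter's mix must leave the pitcher indifferent between Fastball and Curveball.
  the pitcher's expected payoff from Fastball: q·(-2) + (1−q)·(-1) = -q - 1
  the pitcher's expected payoff from Curveball: q·3 + (1−q)·(-3) = 6q - 3
  -q - 1 = 6q - 3  ⇒  -7q = -2  ⇒  q = 2/7.
The value is the pitcher's expected payoff against this mix (using Fastball): (2/7)·(-2) + (5/7)·(-1) = -9/7.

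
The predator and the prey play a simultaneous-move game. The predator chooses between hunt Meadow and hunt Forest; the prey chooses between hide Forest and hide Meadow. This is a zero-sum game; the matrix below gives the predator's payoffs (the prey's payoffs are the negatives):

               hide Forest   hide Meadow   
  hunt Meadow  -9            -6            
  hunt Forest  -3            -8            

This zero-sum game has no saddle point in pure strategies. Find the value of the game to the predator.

In a mixed equilibrium the predator is indifferent between hunt Meadow and hunt Forest; this condition fixes q.
  the predator's payoff to hunt Meadow: q·(-9) + (1−q)·(-6) = -3q - 6
  the predator's payoff to hunt Forest: q·(-3) + (1−q)·(-8) = 5q - 8
  -3q - 6 = 5q - 8  ⇒  -8q = -2  ⇒  q = 1/4.
The value is the predator's expected payoff against this mix (using hunt Meadow): (1/4)·(-9) + (3/4)·(-6) = -27/4.

v = -27/4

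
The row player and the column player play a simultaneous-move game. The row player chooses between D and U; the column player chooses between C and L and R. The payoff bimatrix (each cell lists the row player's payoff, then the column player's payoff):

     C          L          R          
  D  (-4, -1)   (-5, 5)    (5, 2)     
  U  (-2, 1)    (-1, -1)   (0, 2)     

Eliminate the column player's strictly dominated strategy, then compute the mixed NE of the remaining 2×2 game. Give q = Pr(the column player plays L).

q = 5/9

The column player's strategy C is strictly dominated by R: 2 > -1 and 2 > 1. Eliminate C.
The row player's indifference between D and U determines the column player's mixing probability q:
  the row player's payoff to D: q·(-5) + (1−q)·5 = -10q + 5
  the row player's payoff to U: q·(-1) + (1−q)·0 = -q
  -10q + 5 = -q  ⇒  -9q = -5  ⇒  q = 5/9.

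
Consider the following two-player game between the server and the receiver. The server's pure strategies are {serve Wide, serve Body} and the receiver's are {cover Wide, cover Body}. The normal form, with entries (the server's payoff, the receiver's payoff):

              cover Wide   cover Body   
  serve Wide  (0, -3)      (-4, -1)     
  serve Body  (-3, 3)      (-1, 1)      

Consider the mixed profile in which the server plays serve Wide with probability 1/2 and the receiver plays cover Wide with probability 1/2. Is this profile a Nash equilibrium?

Check the receiver's indifference given the server's mix p = 1/2:
  payoff from cover Wide = 0; payoff from cover Body = 0 — equal.
Check the server's indifference given the receiver's mix q = 1/2:
  payoff from serve Wide = -2; payoff from serve Body = -2 — equal.
Both players are indifferent, so neither can profitably deviate.

Yes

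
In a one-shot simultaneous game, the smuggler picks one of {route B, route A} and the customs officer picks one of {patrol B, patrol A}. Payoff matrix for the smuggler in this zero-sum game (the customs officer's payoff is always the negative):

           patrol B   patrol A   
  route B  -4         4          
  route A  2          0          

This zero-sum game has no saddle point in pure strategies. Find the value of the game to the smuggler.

v = 4/5

In a mixed equilibrium the smuggler is indifferent between route B and route A; this condition fixes q.
  the smuggler's expected payoff from route B: q·(-4) + (1−q)·4 = -8q + 4
  the smuggler's expected payoff from route A: q·2 + (1−q)·0 = 2q
  -8q + 4 = 2q  ⇒  -10q = -4  ⇒  q = 2/5.
The value is the smuggler's expected payoff against this mix (using route B): (2/5)·(-4) + (3/5)·4 = 4/5.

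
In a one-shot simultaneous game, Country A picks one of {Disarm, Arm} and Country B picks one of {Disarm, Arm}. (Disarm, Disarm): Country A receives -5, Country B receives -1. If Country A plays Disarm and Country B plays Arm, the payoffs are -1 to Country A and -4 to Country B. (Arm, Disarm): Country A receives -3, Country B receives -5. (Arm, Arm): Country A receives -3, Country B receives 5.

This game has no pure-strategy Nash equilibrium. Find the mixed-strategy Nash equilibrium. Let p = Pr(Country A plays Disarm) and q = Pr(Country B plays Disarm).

p = 10/13, q = 1/2

Country A's mix must leave Country B indifferent between Disarm and Arm.
  Country B's expected payoff from Disarm: p·(-1) + (1−p)·(-5) = 4p - 5
  Country B's expected payoff from Arm: p·(-4) + (1−p)·5 = -9p + 5
  4p - 5 = -9p + 5  ⇒  13p = 10  ⇒  p = 10/13.
Country A's indifference between Disarm and Arm determines Country B's mixing probability q:
  Country A's payoff to Disarm: q·(-5) + (1−q)·(-1) = -4q - 1
  Country A's payoff to Arm: q·(-3) + (1−q)·(-3) = -3
  -4q - 1 = -3  ⇒  -4q = -2  ⇒  q = 1/2.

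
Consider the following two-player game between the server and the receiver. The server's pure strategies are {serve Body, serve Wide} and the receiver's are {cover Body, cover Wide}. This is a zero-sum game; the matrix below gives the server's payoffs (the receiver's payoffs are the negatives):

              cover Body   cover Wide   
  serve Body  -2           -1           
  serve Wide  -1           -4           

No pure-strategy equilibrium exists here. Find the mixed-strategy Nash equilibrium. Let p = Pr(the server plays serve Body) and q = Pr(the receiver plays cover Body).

p = 3/4, q = 3/4

Set the receiver's expected payoff from cover Body equal to that from cover Wide:
  the receiver's expected payoff from cover Body: p·2 + (1−p)·1 = p + 1
  the receiver's expected payoff from cover Wide: p·1 + (1−p)·4 = -3p + 4
  p + 1 = -3p + 4  ⇒  4p = 3  ⇒  p = 3/4.
Set the server's expected payoff from serve Body equal to that from serve Wide:
  the server's payoff to serve Body: q·(-2) + (1−q)·(-1) = -q - 1
  the server's payoff to serve Wide: q·(-1) + (1−q)·(-4) = 3q - 4
  -q - 1 = 3q - 4  ⇒  -4q = -3  ⇒  q = 3/4.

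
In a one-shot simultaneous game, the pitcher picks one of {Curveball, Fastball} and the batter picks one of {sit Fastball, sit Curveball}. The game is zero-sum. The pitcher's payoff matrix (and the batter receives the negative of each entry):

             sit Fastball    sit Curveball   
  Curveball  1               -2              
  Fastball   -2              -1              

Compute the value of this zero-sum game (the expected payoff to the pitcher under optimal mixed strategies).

v = -5/4

In a mixed equilibrium the pitcher is indifferent between Curveball and Fastball; this condition fixes q.
  the pitcher's payoff to Curveball: q·1 + (1−q)·(-2) = 3q - 2
  the pitcher's payoff to Fastball: q·(-2) + (1−q)·(-1) = -q - 1
  3q - 2 = -q - 1  ⇒  4q = 1  ⇒  q = 1/4.
The value is the pitcher's expected payoff against this mix (using Curveball): (1/4)·1 + (3/4)·(-2) = -5/4.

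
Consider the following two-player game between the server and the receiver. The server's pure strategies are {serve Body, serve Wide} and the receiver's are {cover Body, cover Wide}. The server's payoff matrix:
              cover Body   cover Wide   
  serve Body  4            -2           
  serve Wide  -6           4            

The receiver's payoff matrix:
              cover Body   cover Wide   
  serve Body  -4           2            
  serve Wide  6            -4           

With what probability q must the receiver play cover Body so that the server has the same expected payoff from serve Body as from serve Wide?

q = 3/8

The server's indifference between serve Body and serve Wide determines the receiver's mixing probability q:
  the server's expected payoff from serve Body: q·4 + (1−q)·(-2) = 6q - 2
  the server's expected payoff from serve Wide: q·(-6) + (1−q)·4 = -10q + 4
  6q - 2 = -10q + 4  ⇒  16q = 6  ⇒  q = 3/8.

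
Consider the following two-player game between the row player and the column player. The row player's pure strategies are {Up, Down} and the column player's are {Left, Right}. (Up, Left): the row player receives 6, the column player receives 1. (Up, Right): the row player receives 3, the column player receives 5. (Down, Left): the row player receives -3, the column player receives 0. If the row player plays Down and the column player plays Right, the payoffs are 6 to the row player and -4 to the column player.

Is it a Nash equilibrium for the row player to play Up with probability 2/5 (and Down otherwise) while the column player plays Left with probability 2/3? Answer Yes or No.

No

Given the row player's mix p = 2/5, the column player's payoff from Left is 2/5 but from Right is -2/5. The column player strictly prefers Left, so the column player would not mix.
So the proposed profile is not a Nash equilibrium.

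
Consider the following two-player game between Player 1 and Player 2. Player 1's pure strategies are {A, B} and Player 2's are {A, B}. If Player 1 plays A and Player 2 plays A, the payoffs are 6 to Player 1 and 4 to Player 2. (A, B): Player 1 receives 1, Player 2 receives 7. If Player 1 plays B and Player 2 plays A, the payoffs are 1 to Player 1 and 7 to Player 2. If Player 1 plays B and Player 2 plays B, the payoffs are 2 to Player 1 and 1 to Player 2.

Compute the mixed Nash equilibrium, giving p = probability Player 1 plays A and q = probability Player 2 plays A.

Player 1's mix must leave Player 2 indifferent between A and B.
  Player 2's payoff from A: p·4 + (1−p)·7 = -3p + 7
  Player 2's payoff from B: p·7 + (1−p)·1 = 6p + 1
  -3p + 7 = 6p + 1  ⇒  -9p = -6  ⇒  p = 2/3.
Player 2's mix must leave Player 1 indifferent between A and B.
  Player 1's payoff to A: q·6 + (1−q)·1 = 5q + 1
  Player 1's payoff to B: q·1 + (1−q)·2 = -q + 2
  5q + 1 = -q + 2  ⇒  6q = 1  ⇒  q = 1/6.

p = 2/3, q = 1/6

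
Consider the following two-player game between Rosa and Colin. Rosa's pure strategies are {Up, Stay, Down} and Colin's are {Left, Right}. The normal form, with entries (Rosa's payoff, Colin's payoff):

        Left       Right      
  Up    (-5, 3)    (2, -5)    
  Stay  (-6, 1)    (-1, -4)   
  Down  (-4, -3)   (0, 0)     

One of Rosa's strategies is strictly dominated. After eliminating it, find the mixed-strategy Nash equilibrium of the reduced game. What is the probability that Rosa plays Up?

Rosa's strategy Stay is strictly dominated by Up: -5 > -6 and 2 > -1. Eliminate Stay.
In a mixed equilibrium Colin is indifferent between Left and Right; this condition fixes p.
  Colin's expected payoff from Left: p·3 + (1−p)·(-3) = 6p - 3
  Colin's expected payoff from Right: p·(-5) + (1−p)·0 = -5p
  6p - 3 = -5p  ⇒  11p = 3  ⇒  p = 3/11.

p = 3/11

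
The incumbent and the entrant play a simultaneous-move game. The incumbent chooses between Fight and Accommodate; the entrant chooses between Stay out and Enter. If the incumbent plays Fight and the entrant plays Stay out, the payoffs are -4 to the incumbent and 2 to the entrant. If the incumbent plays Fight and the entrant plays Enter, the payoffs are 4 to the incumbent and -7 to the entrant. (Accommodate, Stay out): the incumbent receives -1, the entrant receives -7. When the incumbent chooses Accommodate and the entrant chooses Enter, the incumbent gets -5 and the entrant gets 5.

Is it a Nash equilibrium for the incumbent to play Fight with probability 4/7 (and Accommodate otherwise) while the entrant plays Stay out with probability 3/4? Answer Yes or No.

Yes

Check the entrant's indifference given the incumbent's mix p = 4/7:
  payoff from Stay out = -13/7; payoff from Enter = -13/7 — equal.
Check the incumbent's indifference given the entrant's mix q = 3/4:
  payoff from Fight = -2; payoff from Accommodate = -2 — equal.
Both players are indifferent, so neither can profitably deviate.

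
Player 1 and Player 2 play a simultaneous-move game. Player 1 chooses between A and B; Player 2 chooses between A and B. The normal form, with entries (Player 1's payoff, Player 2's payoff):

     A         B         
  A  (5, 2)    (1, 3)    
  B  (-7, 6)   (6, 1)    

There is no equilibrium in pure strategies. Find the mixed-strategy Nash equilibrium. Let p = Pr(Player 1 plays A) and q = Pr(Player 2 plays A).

p = 5/6, q = 5/17

For Player 2 to be willing to mix, Player 2 must be indifferent between A and B, which pins down Player 1's mix.
  Player 2's payoff from A: p·2 + (1−p)·6 = -4p + 6
  Player 2's payoff from B: p·3 + (1−p)·1 = 2p + 1
  -4p + 6 = 2p + 1  ⇒  -6p = -5  ⇒  p = 5/6.
In a mixed equilibrium Player 1 is indifferent between A and B; this condition fixes q.
  Player 1's payoff from A: q·5 + (1−q)·1 = 4q + 1
  Player 1's payoff from B: q·(-7) + (1−q)·6 = -13q + 6
  4q + 1 = -13q + 6  ⇒  17q = 5  ⇒  q = 5/17.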